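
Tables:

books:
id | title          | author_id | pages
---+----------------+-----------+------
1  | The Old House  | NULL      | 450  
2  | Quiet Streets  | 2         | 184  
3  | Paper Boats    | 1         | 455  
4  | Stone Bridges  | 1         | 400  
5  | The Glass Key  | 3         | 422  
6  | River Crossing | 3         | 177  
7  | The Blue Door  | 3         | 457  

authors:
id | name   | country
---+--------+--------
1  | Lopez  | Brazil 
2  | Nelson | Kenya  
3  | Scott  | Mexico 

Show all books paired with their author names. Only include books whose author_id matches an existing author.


INNER JOIN keeps only books rows whose author_id matches an id in authors. Walk through each book:
  - book 1 (The Old House): author_id=NULL, no match -> dropped
  - book 2 (Quiet Streets): author_id=2 -> matches Nelson
  - book 3 (Paper Boats): author_id=1 -> matches Lopez
  - book 4 (Stone Bridges): author_id=1 -> matches Lopez
  - book 5 (The Glass Key): author_id=3 -> matches Scott
  - book 6 (River Crossing): author_id=3 -> matches Scott
  - book 7 (The Blue Door): author_id=3 -> matches Scott
So 1 of 7 rows is dropped.

SQL:
SELECT a.title, b.name AS author
FROM books a
INNER JOIN authors b ON a.author_id = b.id

Result:
title          | author
---------------+-------
Quiet Streets  | Nelson
Paper Boats    | Lopez 
Stone Bridges  | Lopez 
The Glass Key  | Scott 
River Crossing | Scott 
The Blue Door  | Scott 


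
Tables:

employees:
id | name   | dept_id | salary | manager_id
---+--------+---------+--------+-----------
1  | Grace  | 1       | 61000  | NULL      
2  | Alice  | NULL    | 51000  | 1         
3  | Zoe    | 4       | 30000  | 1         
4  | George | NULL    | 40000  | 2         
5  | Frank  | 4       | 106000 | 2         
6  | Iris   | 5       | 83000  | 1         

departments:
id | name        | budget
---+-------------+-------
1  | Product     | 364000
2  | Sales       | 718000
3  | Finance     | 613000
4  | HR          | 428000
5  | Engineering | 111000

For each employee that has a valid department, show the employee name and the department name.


INNER JOIN keeps only employees rows whose dept_id matches an id in departments. Walk through each employee:
  - employee 1 (Grace): dept_id=1 -> matches Product
  - employee 2 (Alice): dept_id=NULL, no match -> dropped
  - employee 3 (Zoe): dept_id=4 -> matches HR
  - employee 4 (George): dept_id=NULL, no match -> dropped
  - employee 5 (Frank): dept_id=4 -> matches HR
  - employee 6 (Iris): dept_id=5 -> matches Engineering
So 2 of 6 rows are dropped.

SQL:
SELECT a.name, b.name AS department
FROM employees a
INNER JOIN departments b ON a.dept_id = b.id

Result:
name  | department 
------+------------
Grace | Product    
Zoe   | HR         
Frank | HR         
Iris  | Engineering


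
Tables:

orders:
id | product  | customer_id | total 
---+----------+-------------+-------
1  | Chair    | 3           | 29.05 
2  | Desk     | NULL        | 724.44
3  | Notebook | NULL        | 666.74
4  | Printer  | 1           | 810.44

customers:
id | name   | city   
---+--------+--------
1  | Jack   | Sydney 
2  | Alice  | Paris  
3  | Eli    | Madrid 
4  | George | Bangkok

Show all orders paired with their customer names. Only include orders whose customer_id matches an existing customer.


INNER JOIN keeps only orders rows whose customer_id matches an id in customers. Walk through each order:
  - order 1 (Chair): customer_id=3 -> matches Eli
  - order 2 (Desk): customer_id=NULL, no match -> dropped
  - order 3 (Notebook): customer_id=NULL, no match -> dropped
  - order 4 (Printer): customer_id=1 -> matches Jack
So 2 of 4 rows are dropped.

SQL:
SELECT a.product, b.name AS customer
FROM orders a
INNER JOIN customers b ON a.customer_id = b.id

Result:
product | customer
--------+---------
Chair   | Eli     
Printer | Jack    


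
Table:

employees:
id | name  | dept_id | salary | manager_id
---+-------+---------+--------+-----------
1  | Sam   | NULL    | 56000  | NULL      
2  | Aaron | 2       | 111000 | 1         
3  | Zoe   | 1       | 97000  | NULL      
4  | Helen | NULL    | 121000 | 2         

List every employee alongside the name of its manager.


This is a self-join: employees is joined to a second copy of itself, matching each row's manager_id to another row's id. Use LEFT JOIN so rows with manager_id=NULL are kept.
  - employee 1 (Sam): manager_id=NULL -> NULL
  - employee 2 (Aaron): manager_id=1 -> Sam
  - employee 3 (Zoe): manager_id=NULL -> NULL
  - employee 4 (Helen): manager_id=2 -> Aaron

SQL:
SELECT a.name AS item, b.name AS manager
FROM employees a
LEFT JOIN employees b ON a.manager_id = b.id

Result:
item  | manager
------+--------
Sam   | NULL   
Aaron | Sam    
Zoe   | NULL   
Helen | Aaron  


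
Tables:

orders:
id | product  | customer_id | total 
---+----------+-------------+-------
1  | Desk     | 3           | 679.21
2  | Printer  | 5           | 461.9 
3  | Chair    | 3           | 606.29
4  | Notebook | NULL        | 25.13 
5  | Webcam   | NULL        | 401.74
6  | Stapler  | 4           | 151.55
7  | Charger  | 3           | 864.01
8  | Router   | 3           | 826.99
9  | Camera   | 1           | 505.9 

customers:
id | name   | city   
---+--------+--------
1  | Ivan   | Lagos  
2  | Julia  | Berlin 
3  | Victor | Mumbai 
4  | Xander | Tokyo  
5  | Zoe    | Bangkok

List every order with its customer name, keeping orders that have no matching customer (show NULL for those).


LEFT JOIN keeps every row from orders (the left table); where customer_id has no match in customers, the customer columns become NULL. Walk through each order:
  - order 1 (Desk): customer_id=3 -> matches Victor
  - order 2 (Printer): customer_id=5 -> matches Zoe
  - order 3 (Chair): customer_id=3 -> matches Victor
  - order 4 (Notebook): customer_id=NULL, no match -> kept with NULL
  - order 5 (Webcam): customer_id=NULL, no match -> kept with NULL
  - order 6 (Stapler): customer_id=4 -> matches Xander
  - order 7 (Charger): customer_id=3 -> matches Victor
  - order 8 (Router): customer_id=3 -> matches Victor
  - order 9 (Camera): customer_id=1 -> matches Ivan
All 9 rows appear; 2 have NULL customer.

SQL:
SELECT a.product, b.name AS customer
FROM orders a
LEFT JOIN customers b ON a.customer_id = b.id

Result:
product  | customer
---------+---------
Desk     | Victor  
Printer  | Zoe     
Chair    | Victor  
Notebook | NULL    
Webcam   | NULL    
Stapler  | Xander  
Charger  | Victor  
Router   | Victor  
Camera   | Ivan    


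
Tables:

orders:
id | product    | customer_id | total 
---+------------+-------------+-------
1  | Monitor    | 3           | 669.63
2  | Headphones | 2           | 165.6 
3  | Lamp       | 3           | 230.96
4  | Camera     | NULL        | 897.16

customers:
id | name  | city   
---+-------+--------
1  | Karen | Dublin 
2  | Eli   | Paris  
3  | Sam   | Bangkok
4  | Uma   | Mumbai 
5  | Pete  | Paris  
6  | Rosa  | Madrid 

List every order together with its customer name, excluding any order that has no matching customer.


INNER JOIN keeps only orders rows whose customer_id matches an id in customers. Walk through each order:
  - order 1 (Monitor): customer_id=3 -> matches Sam
  - order 2 (Headphones): customer_id=2 -> matches Eli
  - order 3 (Lamp): customer_id=3 -> matches Sam
  - order 4 (Camera): customer_id=NULL, no match -> dropped
So 1 of 4 rows is dropped.

SQL:
SELECT a.product, b.name AS customer
FROM orders a
INNER JOIN customers b ON a.customer_id = b.id

Result:
product    | customer
-----------+---------
Monitor    | Sam     
Headphones | Eli     
Lamp       | Sam     


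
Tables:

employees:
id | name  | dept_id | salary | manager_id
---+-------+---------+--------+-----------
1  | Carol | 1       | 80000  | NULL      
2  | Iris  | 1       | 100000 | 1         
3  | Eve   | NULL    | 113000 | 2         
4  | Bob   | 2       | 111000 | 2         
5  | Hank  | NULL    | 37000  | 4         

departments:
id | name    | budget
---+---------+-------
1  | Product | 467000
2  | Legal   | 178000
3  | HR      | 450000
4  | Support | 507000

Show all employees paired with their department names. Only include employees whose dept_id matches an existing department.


INNER JOIN keeps only employees rows whose dept_id matches an id in departments. Walk through each employee:
  - employee 1 (Carol): dept_id=1 -> matches Product
  - employee 2 (Iris): dept_id=1 -> matches Product
  - employee 3 (Eve): dept_id=NULL, no match -> dropped
  - employee 4 (Bob): dept_id=2 -> matches Legal
  - employee 5 (Hank): dept_id=NULL, no match -> dropped
So 2 of 5 rows are dropped.

SQL:
SELECT a.name, b.name AS department
FROM employees a
INNER JOIN departments b ON a.dept_id = b.id

Result:
name  | department
------+-----------
Carol | Product   
Iris  | Product   
Bob   | Legal     


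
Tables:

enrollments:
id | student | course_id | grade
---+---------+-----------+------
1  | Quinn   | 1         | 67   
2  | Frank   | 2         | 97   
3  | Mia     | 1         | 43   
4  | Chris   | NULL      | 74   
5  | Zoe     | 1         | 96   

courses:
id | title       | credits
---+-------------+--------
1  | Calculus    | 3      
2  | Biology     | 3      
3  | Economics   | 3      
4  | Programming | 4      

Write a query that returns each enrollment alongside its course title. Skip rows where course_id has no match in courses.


INNER JOIN keeps only enrollments rows whose course_id matches an id in courses. Walk through each enrollment:
  - enrollment 1 (Quinn): course_id=1 -> matches Calculus
  - enrollment 2 (Frank): course_id=2 -> matches Biology
  - enrollment 3 (Mia): course_id=1 -> matches Calculus
  - enrollment 4 (Chris): course_id=NULL, no match -> dropped
  - enrollment 5 (Zoe): course_id=1 -> matches Calculus
So 1 of 5 rows is dropped.

SQL:
SELECT a.student, b.title AS course
FROM enrollments a
INNER JOIN courses b ON a.course_id = b.id

Result:
student | course  
--------+---------
Quinn   | Calculus
Frank   | Biology 
Mia     | Calculus
Zoe     | Calculus


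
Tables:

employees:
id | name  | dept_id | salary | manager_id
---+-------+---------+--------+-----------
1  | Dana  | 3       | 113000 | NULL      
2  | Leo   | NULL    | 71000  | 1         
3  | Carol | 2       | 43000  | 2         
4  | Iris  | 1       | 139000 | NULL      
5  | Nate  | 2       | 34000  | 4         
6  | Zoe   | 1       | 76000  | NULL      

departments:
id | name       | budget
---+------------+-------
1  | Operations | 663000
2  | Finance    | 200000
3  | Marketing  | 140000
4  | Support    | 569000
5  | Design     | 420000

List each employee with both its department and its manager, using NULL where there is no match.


Two LEFT JOINs from the same base table employees: one to departments via dept_id, one to employees itself via manager_id. Both are LEFT so every employee is preserved.
Match against departments:
  - employee 1 (Dana): dept_id=3 -> matches Marketing
  - employee 2 (Leo): dept_id=NULL, no match -> kept with NULL
  - employee 3 (Carol): dept_id=2 -> matches Finance
  - employee 4 (Iris): dept_id=1 -> matches Operations
  - employee 5 (Nate): dept_id=2 -> matches Finance
  - employee 6 (Zoe): dept_id=1 -> matches Operations
Match against employees (self):
  - employee 1 (Dana): manager_id=NULL -> NULL
  - employee 2 (Leo): manager_id=1 -> Dana
  - employee 3 (Carol): manager_id=2 -> Leo
  - employee 4 (Iris): manager_id=NULL -> NULL
  - employee 5 (Nate): manager_id=4 -> Iris
  - employee 6 (Zoe): manager_id=NULL -> NULL

SQL:
SELECT a.name, b.name AS department, c.name AS manager
FROM employees a
LEFT JOIN departments b ON a.dept_id = b.id
LEFT JOIN employees c ON a.manager_id = c.id

Result:
name  | department | manager
------+------------+--------
Dana  | Marketing  | NULL   
Leo   | NULL       | Dana   
Carol | Finance    | Leo    
Iris  | Operations | NULL   
Nate  | Finance    | Iris   
Zoe   | Operations | NULL   


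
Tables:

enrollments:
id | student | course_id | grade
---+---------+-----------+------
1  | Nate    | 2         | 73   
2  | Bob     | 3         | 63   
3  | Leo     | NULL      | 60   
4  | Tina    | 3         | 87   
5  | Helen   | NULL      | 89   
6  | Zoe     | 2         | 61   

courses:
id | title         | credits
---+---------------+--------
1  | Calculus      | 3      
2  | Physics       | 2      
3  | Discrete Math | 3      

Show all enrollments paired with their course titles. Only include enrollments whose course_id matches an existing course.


INNER JOIN keeps only enrollments rows whose course_id matches an id in courses. Walk through each enrollment:
  - enrollment 1 (Nate): course_id=2 -> matches Physics
  - enrollment 2 (Bob): course_id=3 -> matches Discrete Math
  - enrollment 3 (Leo): course_id=NULL, no match -> dropped
  - enrollment 4 (Tina): course_id=3 -> matches Discrete Math
  - enrollment 5 (Helen): course_id=NULL, no match -> dropped
  - enrollment 6 (Zoe): course_id=2 -> matches Physics
So 2 of 6 rows are dropped.

SQL:
SELECT a.student, b.title AS course
FROM enrollments a
INNER JOIN courses b ON a.course_id = b.id

Result:
student | course       
--------+--------------
Nate    | Physics      
Bob     | Discrete Math
Tina    | Discrete Math
Zoe     | Physics      


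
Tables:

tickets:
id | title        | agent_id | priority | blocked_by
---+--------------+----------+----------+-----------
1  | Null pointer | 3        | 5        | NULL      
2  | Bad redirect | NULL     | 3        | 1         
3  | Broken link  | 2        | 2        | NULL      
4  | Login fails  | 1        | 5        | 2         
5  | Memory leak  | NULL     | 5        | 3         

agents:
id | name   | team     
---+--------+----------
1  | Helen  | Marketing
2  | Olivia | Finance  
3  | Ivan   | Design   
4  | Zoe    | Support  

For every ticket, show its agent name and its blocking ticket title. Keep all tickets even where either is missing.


Two LEFT JOINs from the same base table tickets: one to agents via agent_id, one to tickets itself via blocked_by. Both are LEFT so every ticket is preserved.
Match against agents:
  - ticket 1 (Null pointer): agent_id=3 -> matches Ivan
  - ticket 2 (Bad redirect): agent_id=NULL, no match -> kept with NULL
  - ticket 3 (Broken link): agent_id=2 -> matches Olivia
  - ticket 4 (Login fails): agent_id=1 -> matches Helen
  - ticket 5 (Memory leak): agent_id=NULL, no match -> kept with NULL
Match against tickets (self):
  - ticket 1 (Null pointer): blocked_by=NULL -> NULL
  - ticket 2 (Bad redirect): blocked_by=1 -> Null pointer
  - ticket 3 (Broken link): blocked_by=NULL -> NULL
  - ticket 4 (Login fails): blocked_by=2 -> Bad redirect
  - ticket 5 (Memory leak): blocked_by=3 -> Broken link

SQL:
SELECT a.title, b.name AS agent, c.title AS blocked_by
FROM tickets a
LEFT JOIN agents b ON a.agent_id = b.id
LEFT JOIN tickets c ON a.blocked_by = c.id

Result:
title        | agent  | blocked_by  
-------------+--------+-------------
Null pointer | Ivan   | NULL        
Bad redirect | NULL   | Null pointer
Broken link  | Olivia | NULL        
Login fails  | Helen  | Bad redirect
Memory leak  | NULL   | Broken link 


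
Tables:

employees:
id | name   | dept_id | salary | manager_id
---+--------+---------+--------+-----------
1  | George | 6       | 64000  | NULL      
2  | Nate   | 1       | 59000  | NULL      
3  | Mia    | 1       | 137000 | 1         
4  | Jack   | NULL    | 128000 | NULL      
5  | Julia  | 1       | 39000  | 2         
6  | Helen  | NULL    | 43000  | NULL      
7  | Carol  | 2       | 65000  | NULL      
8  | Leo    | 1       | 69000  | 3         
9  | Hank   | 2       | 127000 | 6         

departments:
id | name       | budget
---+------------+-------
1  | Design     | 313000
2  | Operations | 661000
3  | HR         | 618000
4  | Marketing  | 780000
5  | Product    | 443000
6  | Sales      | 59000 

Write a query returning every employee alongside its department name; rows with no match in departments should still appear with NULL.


LEFT JOIN keeps every row from employees (the left table); where dept_id has no match in departments, the department columns become NULL. Walk through each employee:
  - employee 1 (George): dept_id=6 -> matches Sales
  - employee 2 (Nate): dept_id=1 -> matches Design
  - employee 3 (Mia): dept_id=1 -> matches Design
  - employee 4 (Jack): dept_id=NULL, no match -> kept with NULL
  - employee 5 (Julia): dept_id=1 -> matches Design
  - employee 6 (Helen): dept_id=NULL, no match -> kept with NULL
  - employee 7 (Carol): dept_id=2 -> matches Operations
  - employee 8 (Leo): dept_id=1 -> matches Design
  - employee 9 (Hank): dept_id=2 -> matches Operations
All 9 rows appear; 2 have NULL department.

SQL:
SELECT a.name, b.name AS department
FROM employees a
LEFT JOIN departments b ON a.dept_id = b.id

Result:
name   | department
-------+-----------
George | Sales     
Nate   | Design    
Mia    | Design    
Jack   | NULL      
Julia  | Design    
Helen  | NULL      
Carol  | Operations
Leo    | Design    
Hank   | Operations


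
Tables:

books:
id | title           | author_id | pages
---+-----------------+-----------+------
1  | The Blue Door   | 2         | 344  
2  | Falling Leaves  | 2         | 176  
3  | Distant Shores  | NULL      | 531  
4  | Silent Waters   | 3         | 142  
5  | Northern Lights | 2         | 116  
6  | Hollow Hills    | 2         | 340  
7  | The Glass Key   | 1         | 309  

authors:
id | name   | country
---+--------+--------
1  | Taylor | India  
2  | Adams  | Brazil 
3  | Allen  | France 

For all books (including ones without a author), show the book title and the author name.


LEFT JOIN keeps every row from books (the left table); where author_id has no match in authors, the author columns become NULL. Walk through each book:
  - book 1 (The Blue Door): author_id=2 -> matches Adams
  - book 2 (Falling Leaves): author_id=2 -> matches Adams
  - book 3 (Distant Shores): author_id=NULL, no match -> kept with NULL
  - book 4 (Silent Waters): author_id=3 -> matches Allen
  - book 5 (Northern Lights): author_id=2 -> matches Adams
  - book 6 (Hollow Hills): author_id=2 -> matches Adams
  - book 7 (The Glass Key): author_id=1 -> matches Taylor
All 7 rows appear; 1 has NULL author.

SQL:
SELECT a.title, b.name AS author
FROM books a
LEFT JOIN authors b ON a.author_id = b.id

Result:
title           | author
----------------+-------
The Blue Door   | Adams 
Falling Leaves  | Adams 
Distant Shores  | NULL  
Silent Waters   | Allen 
Northern Lights | Adams 
Hollow Hills    | Adams 
The Glass Key   | Taylor


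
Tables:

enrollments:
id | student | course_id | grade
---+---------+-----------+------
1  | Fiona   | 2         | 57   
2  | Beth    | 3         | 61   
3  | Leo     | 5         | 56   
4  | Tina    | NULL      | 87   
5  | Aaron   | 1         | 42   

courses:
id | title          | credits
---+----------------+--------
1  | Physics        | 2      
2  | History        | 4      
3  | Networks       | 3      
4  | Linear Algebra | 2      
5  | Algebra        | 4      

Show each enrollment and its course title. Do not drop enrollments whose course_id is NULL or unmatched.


LEFT JOIN keeps every row from enrollments (the left table); where course_id has no match in courses, the course columns become NULL. Walk through each enrollment:
  - enrollment 1 (Fiona): course_id=2 -> matches History
  - enrollment 2 (Beth): course_id=3 -> matches Networks
  - enrollment 3 (Leo): course_id=5 -> matches Algebra
  - enrollment 4 (Tina): course_id=NULL, no match -> kept with NULL
  - enrollment 5 (Aaron): course_id=1 -> matches Physics
All 5 rows appear; 1 has NULL course.

SQL:
SELECT a.student, b.title AS course
FROM enrollments a
LEFT JOIN courses b ON a.course_id = b.id

Result:
student | course  
--------+---------
Fiona   | History 
Beth    | Networks
Leo     | Algebra 
Tina    | NULL    
Aaron   | Physics 


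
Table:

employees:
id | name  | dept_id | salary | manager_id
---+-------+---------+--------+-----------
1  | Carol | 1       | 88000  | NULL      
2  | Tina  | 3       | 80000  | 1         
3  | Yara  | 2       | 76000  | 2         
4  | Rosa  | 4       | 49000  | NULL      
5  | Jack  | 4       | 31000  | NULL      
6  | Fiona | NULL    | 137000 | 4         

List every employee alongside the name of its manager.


This is a self-join: employees is joined to a second copy of itself, matching each row's manager_id to another row's id. Use LEFT JOIN so rows with manager_id=NULL are kept.
  - employee 1 (Carol): manager_id=NULL -> NULL
  - employee 2 (Tina): manager_id=1 -> Carol
  - employee 3 (Yara): manager_id=2 -> Tina
  - employee 4 (Rosa): manager_id=NULL -> NULL
  - employee 5 (Jack): manager_id=NULL -> NULL
  - employee 6 (Fiona): manager_id=4 -> Rosa

SQL:
SELECT a.name AS item, b.name AS manager
FROM employees a
LEFT JOIN employees b ON a.manager_id = b.id

Result:
item  | manager
------+--------
Carol | NULL   
Tina  | Carol  
Yara  | Tina   
Rosa  | NULL   
Jack  | NULL   
Fiona | Rosa   


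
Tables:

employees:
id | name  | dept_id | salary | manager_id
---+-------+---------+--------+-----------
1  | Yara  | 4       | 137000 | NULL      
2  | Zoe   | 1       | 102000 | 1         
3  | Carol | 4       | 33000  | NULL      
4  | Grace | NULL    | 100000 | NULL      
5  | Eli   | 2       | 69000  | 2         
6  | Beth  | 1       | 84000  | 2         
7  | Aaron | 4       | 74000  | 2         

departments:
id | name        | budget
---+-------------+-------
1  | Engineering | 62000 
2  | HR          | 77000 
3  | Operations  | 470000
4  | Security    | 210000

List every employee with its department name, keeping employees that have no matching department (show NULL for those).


LEFT JOIN keeps every row from employees (the left table); where dept_id has no match in departments, the department columns become NULL. Walk through each employee:
  - employee 1 (Yara): dept_id=4 -> matches Security
  - employee 2 (Zoe): dept_id=1 -> matches Engineering
  - employee 3 (Carol): dept_id=4 -> matches Security
  - employee 4 (Grace): dept_id=NULL, no match -> kept with NULL
  - employee 5 (Eli): dept_id=2 -> matches HR
  - employee 6 (Beth): dept_id=1 -> matches Engineering
  - employee 7 (Aaron): dept_id=4 -> matches Security
All 7 rows appear; 1 has NULL department.

SQL:
SELECT a.name, b.name AS department
FROM employees a
LEFT JOIN departments b ON a.dept_id = b.id

Result:
name  | department 
------+------------
Yara  | Security   
Zoe   | Engineering
Carol | Security   
Grace | NULL       
Eli   | HR         
Beth  | Engineering
Aaron | Security   


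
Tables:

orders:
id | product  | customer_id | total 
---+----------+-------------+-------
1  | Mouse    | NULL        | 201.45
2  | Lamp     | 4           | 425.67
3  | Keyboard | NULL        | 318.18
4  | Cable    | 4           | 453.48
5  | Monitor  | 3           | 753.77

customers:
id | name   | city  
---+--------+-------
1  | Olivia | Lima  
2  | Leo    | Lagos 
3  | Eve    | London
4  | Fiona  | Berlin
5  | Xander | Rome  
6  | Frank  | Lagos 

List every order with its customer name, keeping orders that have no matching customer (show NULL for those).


LEFT JOIN keeps every row from orders (the left table); where customer_id has no match in customers, the customer columns become NULL. Walk through each order:
  - order 1 (Mouse): customer_id=NULL, no match -> kept with NULL
  - order 2 (Lamp): customer_id=4 -> matches Fiona
  - order 3 (Keyboard): customer_id=NULL, no match -> kept with NULL
  - order 4 (Cable): customer_id=4 -> matches Fiona
  - order 5 (Monitor): customer_id=3 -> matches Eve
All 5 rows appear; 2 have NULL customer.

SQL:
SELECT a.product, b.name AS customer
FROM orders a
LEFT JOIN customers b ON a.customer_id = b.id

Result:
product  | customer
---------+---------
Mouse    | NULL    
Lamp     | Fiona   
Keyboard | NULL    
Cable    | Fiona   
Monitor  | Eve     


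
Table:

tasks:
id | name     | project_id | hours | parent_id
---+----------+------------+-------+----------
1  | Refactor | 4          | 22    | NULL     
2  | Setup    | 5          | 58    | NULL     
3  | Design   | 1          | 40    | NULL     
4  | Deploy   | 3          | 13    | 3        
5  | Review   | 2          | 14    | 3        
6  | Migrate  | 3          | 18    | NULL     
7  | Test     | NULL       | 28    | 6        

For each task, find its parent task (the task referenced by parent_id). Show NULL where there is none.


This is a self-join: tasks is joined to a second copy of itself, matching each row's parent_id to another row's id. Use LEFT JOIN so rows with parent_id=NULL are kept.
  - task 1 (Refactor): parent_id=NULL -> NULL
  - task 2 (Setup): parent_id=NULL -> NULL
  - task 3 (Design): parent_id=NULL -> NULL
  - task 4 (Deploy): parent_id=3 -> Design
  - task 5 (Review): parent_id=3 -> Design
  - task 6 (Migrate): parent_id=NULL -> NULL
  - task 7 (Test): parent_id=6 -> Migrate

SQL:
SELECT a.name AS item, b.name AS parent
FROM tasks a
LEFT JOIN tasks b ON a.parent_id = b.id

Result:
item     | parent 
---------+--------
Refactor | NULL   
Setup    | NULL   
Design   | NULL   
Deploy   | Design 
Review   | Design 
Migrate  | NULL   
Test     | Migrate


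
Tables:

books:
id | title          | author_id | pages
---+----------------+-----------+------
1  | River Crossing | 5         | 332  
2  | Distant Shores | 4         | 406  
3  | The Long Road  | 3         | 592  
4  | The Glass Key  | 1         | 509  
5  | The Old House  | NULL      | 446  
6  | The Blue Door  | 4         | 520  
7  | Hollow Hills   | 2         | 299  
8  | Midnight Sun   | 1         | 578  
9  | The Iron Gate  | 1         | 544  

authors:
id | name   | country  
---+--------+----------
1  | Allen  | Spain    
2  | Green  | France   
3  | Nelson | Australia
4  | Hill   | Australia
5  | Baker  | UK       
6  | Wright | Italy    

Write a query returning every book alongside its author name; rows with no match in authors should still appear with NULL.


LEFT JOIN keeps every row from books (the left table); where author_id has no match in authors, the author columns become NULL. Walk through each book:
  - book 1 (River Crossing): author_id=5 -> matches Baker
  - book 2 (Distant Shores): author_id=4 -> matches Hill
  - book 3 (The Long Road): author_id=3 -> matches Nelson
  - book 4 (The Glass Key): author_id=1 -> matches Allen
  - book 5 (The Old House): author_id=NULL, no match -> kept with NULL
  - book 6 (The Blue Door): author_id=4 -> matches Hill
  - book 7 (Hollow Hills): author_id=2 -> matches Green
  - book 8 (Midnight Sun): author_id=1 -> matches Allen
  - book 9 (The Iron Gate): author_id=1 -> matches Allen
All 9 rows appear; 1 has NULL author.

SQL:
SELECT a.title, b.name AS author
FROM books a
LEFT JOIN authors b ON a.author_id = b.id

Result:
title          | author
---------------+-------
River Crossing | Baker 
Distant Shores | Hill  
The Long Road  | Nelson
The Glass Key  | Allen 
The Old House  | NULL  
The Blue Door  | Hill  
Hollow Hills   | Green 
Midnight Sun   | Allen 
The Iron Gate  | Allen 


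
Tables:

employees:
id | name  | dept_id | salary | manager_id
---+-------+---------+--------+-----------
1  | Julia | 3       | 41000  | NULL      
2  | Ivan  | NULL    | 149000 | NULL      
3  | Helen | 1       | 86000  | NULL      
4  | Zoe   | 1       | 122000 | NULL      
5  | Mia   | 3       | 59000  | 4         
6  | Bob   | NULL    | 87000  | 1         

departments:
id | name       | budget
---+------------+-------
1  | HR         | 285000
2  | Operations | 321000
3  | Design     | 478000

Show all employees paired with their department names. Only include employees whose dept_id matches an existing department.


INNER JOIN keeps only employees rows whose dept_id matches an id in departments. Walk through each employee:
  - employee 1 (Julia): dept_id=3 -> matches Design
  - employee 2 (Ivan): dept_id=NULL, no match -> dropped
  - employee 3 (Helen): dept_id=1 -> matches HR
  - employee 4 (Zoe): dept_id=1 -> matches HR
  - employee 5 (Mia): dept_id=3 -> matches Design
  - employee 6 (Bob): dept_id=NULL, no match -> dropped
So 2 of 6 rows are dropped.

SQL:
SELECT a.name, b.name AS department
FROM employees a
INNER JOIN departments b ON a.dept_id = b.id

Result:
name  | department
------+-----------
Julia | Design    
Helen | HR        
Zoe   | HR        
Mia   | Design    


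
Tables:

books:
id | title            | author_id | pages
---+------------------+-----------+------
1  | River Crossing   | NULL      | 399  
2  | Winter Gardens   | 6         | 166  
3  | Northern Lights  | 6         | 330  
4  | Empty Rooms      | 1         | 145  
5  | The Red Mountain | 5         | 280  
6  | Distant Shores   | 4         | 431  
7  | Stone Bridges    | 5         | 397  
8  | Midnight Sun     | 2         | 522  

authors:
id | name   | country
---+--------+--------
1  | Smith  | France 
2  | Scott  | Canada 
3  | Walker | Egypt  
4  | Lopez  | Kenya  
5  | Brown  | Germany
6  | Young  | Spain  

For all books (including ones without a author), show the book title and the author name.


LEFT JOIN keeps every row from books (the left table); where author_id has no match in authors, the author columns become NULL. Walk through each book:
  - book 1 (River Crossing): author_id=NULL, no match -> kept with NULL
  - book 2 (Winter Gardens): author_id=6 -> matches Young
  - book 3 (Northern Lights): author_id=6 -> matches Young
  - book 4 (Empty Rooms): author_id=1 -> matches Smith
  - book 5 (The Red Mountain): author_id=5 -> matches Brown
  - book 6 (Distant Shores): author_id=4 -> matches Lopez
  - book 7 (Stone Bridges): author_id=5 -> matches Brown
  - book 8 (Midnight Sun): author_id=2 -> matches Scott
All 8 rows appear; 1 has NULL author.

SQL:
SELECT a.title, b.name AS author
FROM books a
LEFT JOIN authors b ON a.author_id = b.id

Result:
title            | author
-----------------+-------
River Crossing   | NULL  
Winter Gardens   | Young 
Northern Lights  | Young 
Empty Rooms      | Smith 
The Red Mountain | Brown 
Distant Shores   | Lopez 
Stone Bridges    | Brown 
Midnight Sun     | Scott 


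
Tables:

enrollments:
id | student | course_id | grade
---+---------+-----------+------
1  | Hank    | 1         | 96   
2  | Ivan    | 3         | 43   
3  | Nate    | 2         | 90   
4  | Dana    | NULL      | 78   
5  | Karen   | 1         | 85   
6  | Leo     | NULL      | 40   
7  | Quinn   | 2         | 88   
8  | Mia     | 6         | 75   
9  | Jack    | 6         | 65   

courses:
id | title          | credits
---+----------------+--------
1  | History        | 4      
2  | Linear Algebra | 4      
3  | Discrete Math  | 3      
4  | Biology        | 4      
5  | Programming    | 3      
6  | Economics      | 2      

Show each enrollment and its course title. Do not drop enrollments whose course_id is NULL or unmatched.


LEFT JOIN keeps every row from enrollments (the left table); where course_id has no match in courses, the course columns become NULL. Walk through each enrollment:
  - enrollment 1 (Hank): course_id=1 -> matches History
  - enrollment 2 (Ivan): course_id=3 -> matches Discrete Math
  - enrollment 3 (Nate): course_id=2 -> matches Linear Algebra
  - enrollment 4 (Dana): course_id=NULL, no match -> kept with NULL
  - enrollment 5 (Karen): course_id=1 -> matches History
  - enrollment 6 (Leo): course_id=NULL, no match -> kept with NULL
  - enrollment 7 (Quinn): course_id=2 -> matches Linear Algebra
  - enrollment 8 (Mia): course_id=6 -> matches Economics
  - enrollment 9 (Jack): course_id=6 -> matches Economics
All 9 rows appear; 2 have NULL course.

SQL:
SELECT a.student, b.title AS course
FROM enrollments a
LEFT JOIN courses b ON a.course_id = b.id

Result:
student | course        
--------+---------------
Hank    | History       
Ivan    | Discrete Math 
Nate    | Linear Algebra
Dana    | NULL          
Karen   | History       
Leo     | NULL          
Quinn   | Linear Algebra
Mia     | Economics     
Jack    | Economics     


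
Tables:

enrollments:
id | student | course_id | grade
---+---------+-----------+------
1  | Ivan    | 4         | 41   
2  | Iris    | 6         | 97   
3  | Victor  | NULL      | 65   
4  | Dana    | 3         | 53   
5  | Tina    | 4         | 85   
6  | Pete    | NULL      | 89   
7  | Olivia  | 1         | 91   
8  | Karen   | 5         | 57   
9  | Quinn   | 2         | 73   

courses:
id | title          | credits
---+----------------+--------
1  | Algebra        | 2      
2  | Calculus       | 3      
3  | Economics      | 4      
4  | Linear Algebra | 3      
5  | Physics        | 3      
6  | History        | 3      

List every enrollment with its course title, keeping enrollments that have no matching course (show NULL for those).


LEFT JOIN keeps every row from enrollments (the left table); where course_id has no match in courses, the course columns become NULL. Walk through each enrollment:
  - enrollment 1 (Ivan): course_id=4 -> matches Linear Algebra
  - enrollment 2 (Iris): course_id=6 -> matches History
  - enrollment 3 (Victor): course_id=NULL, no match -> kept with NULL
  - enrollment 4 (Dana): course_id=3 -> matches Economics
  - enrollment 5 (Tina): course_id=4 -> matches Linear Algebra
  - enrollment 6 (Pete): course_id=NULL, no match -> kept with NULL
  - enrollment 7 (Olivia): course_id=1 -> matches Algebra
  - enrollment 8 (Karen): course_id=5 -> matches Physics
  - enrollment 9 (Quinn): course_id=2 -> matches Calculus
All 9 rows appear; 2 have NULL course.

SQL:
SELECT a.student, b.title AS course
FROM enrollments a
LEFT JOIN courses b ON a.course_id = b.id

Result:
student | course        
--------+---------------
Ivan    | Linear Algebra
Iris    | History       
Victor  | NULL          
Dana    | Economics     
Tina    | Linear Algebra
Pete    | NULL          
Olivia  | Algebra       
Karen   | Physics       
Quinn   | Calculus      


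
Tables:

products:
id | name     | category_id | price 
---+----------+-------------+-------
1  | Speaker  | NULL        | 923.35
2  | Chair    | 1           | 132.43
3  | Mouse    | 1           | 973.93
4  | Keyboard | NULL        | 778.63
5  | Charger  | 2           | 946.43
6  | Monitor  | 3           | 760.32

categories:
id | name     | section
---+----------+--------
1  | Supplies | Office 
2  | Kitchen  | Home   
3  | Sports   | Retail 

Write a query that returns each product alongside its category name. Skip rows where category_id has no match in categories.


INNER JOIN keeps only products rows whose category_id matches an id in categories. Walk through each product:
  - product 1 (Speaker): category_id=NULL, no match -> dropped
  - product 2 (Chair): category_id=1 -> matches Supplies
  - product 3 (Mouse): category_id=1 -> matches Supplies
  - product 4 (Keyboard): category_id=NULL, no match -> dropped
  - product 5 (Charger): category_id=2 -> matches Kitchen
  - product 6 (Monitor): category_id=3 -> matches Sports
So 2 of 6 rows are dropped.

SQL:
SELECT a.name, b.name AS category
FROM products a
INNER JOIN categories b ON a.category_id = b.id

Result:
name    | category
--------+---------
Chair   | Supplies
Mouse   | Supplies
Charger | Kitchen 
Monitor | Sports  


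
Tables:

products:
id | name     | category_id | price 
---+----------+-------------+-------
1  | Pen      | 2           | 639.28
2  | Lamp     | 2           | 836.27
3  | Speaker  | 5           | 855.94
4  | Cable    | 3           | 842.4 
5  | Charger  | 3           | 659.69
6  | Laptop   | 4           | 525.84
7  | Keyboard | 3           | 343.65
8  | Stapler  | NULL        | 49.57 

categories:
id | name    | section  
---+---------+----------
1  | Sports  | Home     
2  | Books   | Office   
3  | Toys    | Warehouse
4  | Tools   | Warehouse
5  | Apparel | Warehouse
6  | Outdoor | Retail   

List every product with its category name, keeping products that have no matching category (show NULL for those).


LEFT JOIN keeps every row from products (the left table); where category_id has no match in categories, the category columns become NULL. Walk through each product:
  - product 1 (Pen): category_id=2 -> matches Books
  - product 2 (Lamp): category_id=2 -> matches Books
  - product 3 (Speaker): category_id=5 -> matches Apparel
  - product 4 (Cable): category_id=3 -> matches Toys
  - product 5 (Charger): category_id=3 -> matches Toys
  - product 6 (Laptop): category_id=4 -> matches Tools
  - product 7 (Keyboard): category_id=3 -> matches Toys
  - product 8 (Stapler): category_id=NULL, no match -> kept with NULL
All 8 rows appear; 1 has NULL category.

SQL:
SELECT a.name, b.name AS category
FROM products a
LEFT JOIN categories b ON a.category_id = b.id

Result:
name     | category
---------+---------
Pen      | Books   
Lamp     | Books   
Speaker  | Apparel 
Cable    | Toys    
Charger  | Toys    
Laptop   | Tools   
Keyboard | Toys    
Stapler  | NULL    


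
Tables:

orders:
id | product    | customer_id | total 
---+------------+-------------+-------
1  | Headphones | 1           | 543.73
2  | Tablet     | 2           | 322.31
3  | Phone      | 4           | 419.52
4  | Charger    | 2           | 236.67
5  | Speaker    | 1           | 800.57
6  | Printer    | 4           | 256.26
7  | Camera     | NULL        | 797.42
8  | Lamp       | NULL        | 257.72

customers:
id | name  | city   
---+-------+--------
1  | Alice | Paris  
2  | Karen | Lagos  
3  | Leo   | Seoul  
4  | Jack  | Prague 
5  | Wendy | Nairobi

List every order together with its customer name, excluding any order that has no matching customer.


INNER JOIN keeps only orders rows whose customer_id matches an id in customers. Walk through each order:
  - order 1 (Headphones): customer_id=1 -> matches Alice
  - order 2 (Tablet): customer_id=2 -> matches Karen
  - order 3 (Phone): customer_id=4 -> matches Jack
  - order 4 (Charger): customer_id=2 -> matches Karen
  - order 5 (Speaker): customer_id=1 -> matches Alice
  - order 6 (Printer): customer_id=4 -> matches Jack
  - order 7 (Camera): customer_id=NULL, no match -> dropped
  - order 8 (Lamp): customer_id=NULL, no match -> dropped
So 2 of 8 rows are dropped.

SQL:
SELECT a.product, b.name AS customer
FROM orders a
INNER JOIN customers b ON a.customer_id = b.id

Result:
product    | customer
-----------+---------
Headphones | Alice   
Tablet     | Karen   
Phone      | Jack    
Charger    | Karen   
Speaker    | Alice   
Printer    | Jack    


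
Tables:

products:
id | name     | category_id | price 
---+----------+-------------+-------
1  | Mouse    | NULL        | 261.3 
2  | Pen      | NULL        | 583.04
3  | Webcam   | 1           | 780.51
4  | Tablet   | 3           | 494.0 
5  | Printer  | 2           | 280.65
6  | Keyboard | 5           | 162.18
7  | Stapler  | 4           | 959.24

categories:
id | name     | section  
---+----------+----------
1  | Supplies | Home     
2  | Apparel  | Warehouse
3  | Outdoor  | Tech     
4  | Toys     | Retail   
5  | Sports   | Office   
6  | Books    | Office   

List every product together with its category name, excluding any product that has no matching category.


INNER JOIN keeps only products rows whose category_id matches an id in categories. Walk through each product:
  - product 1 (Mouse): category_id=NULL, no match -> dropped
  - product 2 (Pen): category_id=NULL, no match -> dropped
  - product 3 (Webcam): category_id=1 -> matches Supplies
  - product 4 (Tablet): category_id=3 -> matches Outdoor
  - product 5 (Printer): category_id=2 -> matches Apparel
  - product 6 (Keyboard): category_id=5 -> matches Sports
  - product 7 (Stapler): category_id=4 -> matches Toys
So 2 of 7 rows are dropped.

SQL:
SELECT a.name, b.name AS category
FROM products a
INNER JOIN categories b ON a.category_id = b.id

Result:
name     | category
---------+---------
Webcam   | Supplies
Tablet   | Outdoor 
Printer  | Apparel 
Keyboard | Sports  
Stapler  | Toys    


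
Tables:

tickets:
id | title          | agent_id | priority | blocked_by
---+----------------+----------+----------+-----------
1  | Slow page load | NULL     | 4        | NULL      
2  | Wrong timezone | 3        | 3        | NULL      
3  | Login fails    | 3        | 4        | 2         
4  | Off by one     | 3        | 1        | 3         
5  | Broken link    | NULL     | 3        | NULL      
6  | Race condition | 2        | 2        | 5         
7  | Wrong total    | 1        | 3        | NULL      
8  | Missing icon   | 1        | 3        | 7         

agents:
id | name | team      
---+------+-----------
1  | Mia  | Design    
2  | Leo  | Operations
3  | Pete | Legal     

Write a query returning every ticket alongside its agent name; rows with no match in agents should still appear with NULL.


LEFT JOIN keeps every row from tickets (the left table); where agent_id has no match in agents, the agent columns become NULL. Walk through each ticket:
  - ticket 1 (Slow page load): agent_id=NULL, no match -> kept with NULL
  - ticket 2 (Wrong timezone): agent_id=3 -> matches Pete
  - ticket 3 (Login fails): agent_id=3 -> matches Pete
  - ticket 4 (Off by one): agent_id=3 -> matches Pete
  - ticket 5 (Broken link): agent_id=NULL, no match -> kept with NULL
  - ticket 6 (Race condition): agent_id=2 -> matches Leo
  - ticket 7 (Wrong total): agent_id=1 -> matches Mia
  - ticket 8 (Missing icon): agent_id=1 -> matches Mia
All 8 rows appear; 2 have NULL agent.

SQL:
SELECT a.title, b.name AS agent
FROM tickets a
LEFT JOIN agents b ON a.agent_id = b.id

Result:
title          | agent
---------------+------
Slow page load | NULL 
Wrong timezone | Pete 
Login fails    | Pete 
Off by one     | Pete 
Broken link    | NULL 
Race condition | Leo  
Wrong total    | Mia  
Missing icon   | Mia  
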